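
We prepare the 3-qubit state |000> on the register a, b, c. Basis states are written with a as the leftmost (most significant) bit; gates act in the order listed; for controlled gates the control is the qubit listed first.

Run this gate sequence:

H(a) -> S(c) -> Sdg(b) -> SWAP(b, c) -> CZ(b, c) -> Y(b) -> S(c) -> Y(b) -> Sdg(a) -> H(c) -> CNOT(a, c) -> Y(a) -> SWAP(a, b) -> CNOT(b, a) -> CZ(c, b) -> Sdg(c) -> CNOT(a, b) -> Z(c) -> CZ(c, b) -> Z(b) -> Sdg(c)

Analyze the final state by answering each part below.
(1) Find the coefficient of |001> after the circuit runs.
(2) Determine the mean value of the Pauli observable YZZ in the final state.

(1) |001> carries amplitude -1/2 in the final state.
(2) The observable YZZ averages to -1.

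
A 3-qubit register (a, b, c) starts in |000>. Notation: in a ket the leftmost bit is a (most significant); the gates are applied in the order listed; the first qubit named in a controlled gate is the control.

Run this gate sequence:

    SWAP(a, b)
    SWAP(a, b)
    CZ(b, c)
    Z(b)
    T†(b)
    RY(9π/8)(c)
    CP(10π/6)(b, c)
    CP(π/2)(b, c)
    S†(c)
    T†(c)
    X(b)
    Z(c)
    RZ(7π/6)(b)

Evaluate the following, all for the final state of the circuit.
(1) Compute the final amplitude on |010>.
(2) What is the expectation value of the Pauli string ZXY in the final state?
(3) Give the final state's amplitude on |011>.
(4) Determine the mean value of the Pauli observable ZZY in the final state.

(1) The amplitude on |010> is -exp(7*I*pi/12)*sin(pi/16). Key observation: the block from step 1 through step 2 cancels to the identity and can be dropped.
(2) The observable ZXY averages to 0.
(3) The amplitude on |011> is exp(5*I*pi/6)*cos(pi/16).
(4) In the final state, ZZY has expectation sqrt(4 - 2*sqrt(2))/4.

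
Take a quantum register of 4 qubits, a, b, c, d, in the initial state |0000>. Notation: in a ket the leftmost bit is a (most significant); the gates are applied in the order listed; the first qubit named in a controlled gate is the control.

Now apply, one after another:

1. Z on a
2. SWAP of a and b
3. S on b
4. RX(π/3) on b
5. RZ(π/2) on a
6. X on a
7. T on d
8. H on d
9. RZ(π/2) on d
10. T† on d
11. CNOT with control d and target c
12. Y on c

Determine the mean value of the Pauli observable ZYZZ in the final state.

In the final state, ZYZZ has expectation -sqrt(3)/2.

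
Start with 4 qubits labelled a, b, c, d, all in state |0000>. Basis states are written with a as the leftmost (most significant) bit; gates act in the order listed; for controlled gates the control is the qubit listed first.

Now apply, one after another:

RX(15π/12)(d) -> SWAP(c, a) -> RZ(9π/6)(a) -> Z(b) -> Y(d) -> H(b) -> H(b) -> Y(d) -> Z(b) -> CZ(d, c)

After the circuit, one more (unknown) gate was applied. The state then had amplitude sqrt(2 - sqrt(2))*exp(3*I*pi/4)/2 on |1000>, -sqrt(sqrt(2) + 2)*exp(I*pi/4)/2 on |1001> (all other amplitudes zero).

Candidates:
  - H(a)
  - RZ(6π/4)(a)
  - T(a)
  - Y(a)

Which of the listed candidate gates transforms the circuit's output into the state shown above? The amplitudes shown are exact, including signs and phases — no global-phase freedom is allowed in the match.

It was Y(a) that produced the state shown.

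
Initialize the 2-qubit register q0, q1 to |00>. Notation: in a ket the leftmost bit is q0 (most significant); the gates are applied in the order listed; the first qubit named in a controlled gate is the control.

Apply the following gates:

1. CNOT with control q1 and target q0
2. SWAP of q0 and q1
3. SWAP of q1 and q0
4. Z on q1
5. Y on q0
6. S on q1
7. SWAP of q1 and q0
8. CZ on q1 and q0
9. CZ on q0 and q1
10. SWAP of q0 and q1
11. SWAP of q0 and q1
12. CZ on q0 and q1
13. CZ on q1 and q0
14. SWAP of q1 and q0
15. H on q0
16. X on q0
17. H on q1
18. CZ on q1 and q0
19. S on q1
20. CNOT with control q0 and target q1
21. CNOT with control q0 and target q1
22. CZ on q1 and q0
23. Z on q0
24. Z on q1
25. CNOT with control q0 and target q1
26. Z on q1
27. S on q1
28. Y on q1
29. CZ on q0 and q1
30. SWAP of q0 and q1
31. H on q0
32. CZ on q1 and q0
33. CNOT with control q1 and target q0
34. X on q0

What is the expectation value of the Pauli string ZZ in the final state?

In the final state, ZZ has expectation -1.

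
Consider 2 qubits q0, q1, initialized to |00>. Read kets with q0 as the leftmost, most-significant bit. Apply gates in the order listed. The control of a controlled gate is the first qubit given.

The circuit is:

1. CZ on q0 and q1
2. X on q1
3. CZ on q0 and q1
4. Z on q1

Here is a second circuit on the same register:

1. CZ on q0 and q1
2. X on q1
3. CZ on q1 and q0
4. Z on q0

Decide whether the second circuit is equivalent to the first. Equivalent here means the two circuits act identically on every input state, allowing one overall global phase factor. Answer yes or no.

No, they are not equivalent — no single phase factor reconciles the two unitaries.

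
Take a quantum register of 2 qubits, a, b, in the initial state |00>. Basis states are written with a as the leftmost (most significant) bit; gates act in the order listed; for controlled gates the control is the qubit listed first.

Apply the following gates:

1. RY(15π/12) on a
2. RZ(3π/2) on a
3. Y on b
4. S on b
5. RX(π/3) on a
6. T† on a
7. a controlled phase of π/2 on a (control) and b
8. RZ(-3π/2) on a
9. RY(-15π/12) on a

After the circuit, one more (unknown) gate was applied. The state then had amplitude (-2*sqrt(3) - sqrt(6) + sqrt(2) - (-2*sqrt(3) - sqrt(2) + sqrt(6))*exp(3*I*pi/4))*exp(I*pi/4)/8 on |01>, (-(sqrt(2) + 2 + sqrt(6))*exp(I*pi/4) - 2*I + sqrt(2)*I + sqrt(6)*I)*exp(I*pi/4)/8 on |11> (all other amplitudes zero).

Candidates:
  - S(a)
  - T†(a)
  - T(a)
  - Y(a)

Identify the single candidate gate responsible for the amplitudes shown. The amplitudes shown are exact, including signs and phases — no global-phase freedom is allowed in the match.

The unique candidate consistent with the amplitudes is S(a).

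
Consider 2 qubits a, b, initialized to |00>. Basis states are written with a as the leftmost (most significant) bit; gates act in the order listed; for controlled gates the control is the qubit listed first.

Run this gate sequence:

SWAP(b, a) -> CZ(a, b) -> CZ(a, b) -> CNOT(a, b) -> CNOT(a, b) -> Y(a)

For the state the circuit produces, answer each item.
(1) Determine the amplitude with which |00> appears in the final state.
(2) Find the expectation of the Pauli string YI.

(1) |00> carries amplitude 0 in the final state. Key observation: the block from step 4 through step 5 cancels to the identity and can be dropped.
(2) The observable YI averages to 0.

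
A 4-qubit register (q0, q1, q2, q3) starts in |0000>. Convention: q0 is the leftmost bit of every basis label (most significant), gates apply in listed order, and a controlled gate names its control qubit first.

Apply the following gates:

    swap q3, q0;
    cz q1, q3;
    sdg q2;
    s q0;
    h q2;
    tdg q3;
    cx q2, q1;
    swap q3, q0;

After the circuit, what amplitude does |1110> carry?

The amplitude on |1110> is 0.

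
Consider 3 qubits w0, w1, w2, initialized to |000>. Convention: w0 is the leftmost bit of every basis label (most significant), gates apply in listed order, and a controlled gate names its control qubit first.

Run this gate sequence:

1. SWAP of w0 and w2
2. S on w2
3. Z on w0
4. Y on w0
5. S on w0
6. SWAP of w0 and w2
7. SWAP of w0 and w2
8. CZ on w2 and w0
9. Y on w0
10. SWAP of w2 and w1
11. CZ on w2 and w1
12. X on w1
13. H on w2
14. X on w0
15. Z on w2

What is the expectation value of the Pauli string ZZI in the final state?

The expectation value of ZZI is 1. Key observation: steps 6-7 multiply out to the identity, so the circuit reduces to the remaining gates.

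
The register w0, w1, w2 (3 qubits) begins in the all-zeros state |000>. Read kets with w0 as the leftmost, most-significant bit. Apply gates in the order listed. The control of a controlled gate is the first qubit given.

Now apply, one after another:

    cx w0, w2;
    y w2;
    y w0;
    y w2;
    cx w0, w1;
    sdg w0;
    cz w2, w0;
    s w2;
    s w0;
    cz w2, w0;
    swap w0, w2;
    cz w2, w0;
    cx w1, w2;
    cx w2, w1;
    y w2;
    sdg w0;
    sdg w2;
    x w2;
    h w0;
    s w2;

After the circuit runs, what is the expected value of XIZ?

In the final state, XIZ has expectation 1.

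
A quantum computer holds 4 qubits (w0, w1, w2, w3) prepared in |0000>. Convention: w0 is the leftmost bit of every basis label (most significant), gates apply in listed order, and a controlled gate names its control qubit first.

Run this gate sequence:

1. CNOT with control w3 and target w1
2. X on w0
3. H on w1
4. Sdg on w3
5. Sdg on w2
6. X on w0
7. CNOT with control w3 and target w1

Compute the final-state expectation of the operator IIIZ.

The expectation value of IIIZ is 1.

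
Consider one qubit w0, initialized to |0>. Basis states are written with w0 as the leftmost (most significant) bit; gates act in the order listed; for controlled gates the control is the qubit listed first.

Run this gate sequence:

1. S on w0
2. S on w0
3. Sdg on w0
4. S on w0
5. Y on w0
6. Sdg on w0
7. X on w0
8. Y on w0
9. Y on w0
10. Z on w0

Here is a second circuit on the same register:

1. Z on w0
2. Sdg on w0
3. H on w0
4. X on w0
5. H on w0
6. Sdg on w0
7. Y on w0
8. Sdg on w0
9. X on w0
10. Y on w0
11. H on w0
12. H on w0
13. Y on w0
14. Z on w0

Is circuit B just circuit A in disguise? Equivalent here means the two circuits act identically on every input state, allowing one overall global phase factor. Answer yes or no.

Yes, they are equivalent — the unitaries differ by at most a global phase.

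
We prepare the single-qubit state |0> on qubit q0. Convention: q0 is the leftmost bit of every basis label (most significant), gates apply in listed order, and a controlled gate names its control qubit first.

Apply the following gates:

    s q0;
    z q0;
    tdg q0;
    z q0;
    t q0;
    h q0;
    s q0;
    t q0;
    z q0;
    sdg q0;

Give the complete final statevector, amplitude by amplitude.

After the circuit, the state carries amplitude sqrt(2)/2 on |0>, -sqrt(2)*exp(I*pi/4)/2 on |1>.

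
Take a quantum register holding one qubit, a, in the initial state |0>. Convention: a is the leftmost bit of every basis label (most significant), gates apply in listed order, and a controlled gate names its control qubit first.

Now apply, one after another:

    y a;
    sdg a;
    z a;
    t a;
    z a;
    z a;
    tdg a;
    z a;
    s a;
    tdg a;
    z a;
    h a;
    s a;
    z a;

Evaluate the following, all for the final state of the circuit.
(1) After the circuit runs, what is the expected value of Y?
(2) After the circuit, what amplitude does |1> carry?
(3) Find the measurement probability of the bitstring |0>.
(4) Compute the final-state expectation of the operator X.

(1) The observable Y averages to 1. Key observation: the block from step 2 through step 9 cancels to the identity and can be dropped.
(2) The final state's coefficient on |1> equals -sqrt(2)*exp(3*I*pi/4)/2.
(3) The probability of measuring |0> is 1/2.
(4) The expectation value of X is 0.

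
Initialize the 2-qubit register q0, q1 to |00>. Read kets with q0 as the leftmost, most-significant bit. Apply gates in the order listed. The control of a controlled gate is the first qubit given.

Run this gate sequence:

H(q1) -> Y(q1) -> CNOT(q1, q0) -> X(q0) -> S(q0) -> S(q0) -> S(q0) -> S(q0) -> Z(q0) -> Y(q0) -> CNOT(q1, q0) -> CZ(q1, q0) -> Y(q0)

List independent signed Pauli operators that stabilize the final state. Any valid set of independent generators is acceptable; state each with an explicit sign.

The stabilizer group can be generated by -IX, -ZI, among other valid generating sets. Key observation: steps 5-8 multiply out to the identity, so the circuit reduces to the remaining gates.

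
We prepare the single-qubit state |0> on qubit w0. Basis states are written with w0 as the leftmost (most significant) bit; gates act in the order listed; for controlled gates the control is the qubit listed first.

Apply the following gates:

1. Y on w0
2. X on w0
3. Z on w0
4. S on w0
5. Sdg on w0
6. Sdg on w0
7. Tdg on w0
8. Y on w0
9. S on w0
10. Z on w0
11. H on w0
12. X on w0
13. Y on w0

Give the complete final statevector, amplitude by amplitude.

The resulting statevector has amplitude sqrt(2)/2 on |0>, sqrt(2)/2 on |1>.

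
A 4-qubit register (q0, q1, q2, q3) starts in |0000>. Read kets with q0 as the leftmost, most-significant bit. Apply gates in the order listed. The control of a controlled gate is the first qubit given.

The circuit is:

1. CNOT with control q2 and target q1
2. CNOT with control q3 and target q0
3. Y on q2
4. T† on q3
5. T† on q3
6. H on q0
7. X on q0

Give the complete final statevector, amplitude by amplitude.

After the circuit, the state carries amplitude sqrt(2)*I/2 on |0010>, sqrt(2)*I/2 on |1010>, and 0 on every other basis state.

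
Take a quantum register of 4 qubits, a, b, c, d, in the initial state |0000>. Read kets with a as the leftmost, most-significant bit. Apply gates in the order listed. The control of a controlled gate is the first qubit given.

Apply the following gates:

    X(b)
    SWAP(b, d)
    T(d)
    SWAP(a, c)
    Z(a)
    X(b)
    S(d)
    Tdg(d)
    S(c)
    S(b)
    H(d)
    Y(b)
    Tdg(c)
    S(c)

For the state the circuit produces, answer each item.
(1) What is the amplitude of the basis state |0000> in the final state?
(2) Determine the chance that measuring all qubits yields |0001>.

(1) |0000> carries amplitude sqrt(2)*I/2 in the final state.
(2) Outcome |0001> occurs with probability 1/2.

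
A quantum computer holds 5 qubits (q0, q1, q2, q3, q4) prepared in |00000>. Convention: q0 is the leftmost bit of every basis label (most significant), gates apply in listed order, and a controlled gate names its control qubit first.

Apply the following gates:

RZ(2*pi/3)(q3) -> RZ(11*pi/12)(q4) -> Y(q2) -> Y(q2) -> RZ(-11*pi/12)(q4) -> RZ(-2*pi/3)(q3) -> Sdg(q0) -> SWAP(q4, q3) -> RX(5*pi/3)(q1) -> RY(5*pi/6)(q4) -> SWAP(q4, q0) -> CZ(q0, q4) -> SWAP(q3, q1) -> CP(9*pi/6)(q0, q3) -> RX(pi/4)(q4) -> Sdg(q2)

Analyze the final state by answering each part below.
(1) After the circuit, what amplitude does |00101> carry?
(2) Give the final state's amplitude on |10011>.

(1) |00101> carries amplitude 0 in the final state. Key observation: the block from step 1 through step 6 cancels to the identity and can be dropped.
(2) The amplitude on |10011> is sqrt(2)*I*sqrt(2 - sqrt(2))/16 + sqrt(6)*I*sqrt(2 - sqrt(2))/16.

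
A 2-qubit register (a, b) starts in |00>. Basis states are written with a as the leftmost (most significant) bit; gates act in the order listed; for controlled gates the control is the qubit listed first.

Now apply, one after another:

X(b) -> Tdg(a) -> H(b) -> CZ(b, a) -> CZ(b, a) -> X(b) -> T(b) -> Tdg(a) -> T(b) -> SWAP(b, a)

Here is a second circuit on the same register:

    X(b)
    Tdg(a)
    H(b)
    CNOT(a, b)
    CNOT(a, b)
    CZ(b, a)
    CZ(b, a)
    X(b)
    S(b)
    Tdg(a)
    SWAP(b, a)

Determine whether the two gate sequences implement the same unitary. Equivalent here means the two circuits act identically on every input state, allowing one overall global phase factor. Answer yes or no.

Yes, they are equivalent — the unitaries differ by at most a global phase.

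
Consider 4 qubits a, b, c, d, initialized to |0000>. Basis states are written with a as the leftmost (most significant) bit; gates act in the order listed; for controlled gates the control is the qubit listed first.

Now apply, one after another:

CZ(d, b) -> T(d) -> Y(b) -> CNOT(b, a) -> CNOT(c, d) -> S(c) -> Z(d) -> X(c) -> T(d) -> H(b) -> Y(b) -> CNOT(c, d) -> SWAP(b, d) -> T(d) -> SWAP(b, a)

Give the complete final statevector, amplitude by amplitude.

The resulting statevector has amplitude -sqrt(2)/2 on |1110>, -sqrt(2)*exp(I*pi/4)/2 on |1111>, and 0 on every other basis state.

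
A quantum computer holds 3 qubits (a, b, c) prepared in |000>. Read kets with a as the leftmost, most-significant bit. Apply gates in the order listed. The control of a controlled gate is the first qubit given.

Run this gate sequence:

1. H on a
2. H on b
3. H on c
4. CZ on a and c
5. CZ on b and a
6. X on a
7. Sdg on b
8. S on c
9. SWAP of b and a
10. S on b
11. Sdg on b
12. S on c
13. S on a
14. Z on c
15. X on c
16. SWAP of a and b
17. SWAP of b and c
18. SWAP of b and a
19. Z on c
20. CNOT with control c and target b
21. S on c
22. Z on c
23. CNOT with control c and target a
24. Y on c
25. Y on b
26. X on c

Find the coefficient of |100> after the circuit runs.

The final state's coefficient on |100> equals sqrt(2)/4. Key observation: the block from step 10 through step 11 cancels to the identity and can be dropped.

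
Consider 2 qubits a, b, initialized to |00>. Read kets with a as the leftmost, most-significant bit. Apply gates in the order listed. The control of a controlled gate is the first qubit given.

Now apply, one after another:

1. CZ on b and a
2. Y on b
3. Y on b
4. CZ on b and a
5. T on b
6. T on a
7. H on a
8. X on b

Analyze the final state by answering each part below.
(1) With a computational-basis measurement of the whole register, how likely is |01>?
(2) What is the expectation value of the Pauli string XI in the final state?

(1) The probability of measuring |01> is 1/2. Key observation: the block from step 1 through step 4 cancels to the identity and can be dropped.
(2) The expectation value of XI is 1.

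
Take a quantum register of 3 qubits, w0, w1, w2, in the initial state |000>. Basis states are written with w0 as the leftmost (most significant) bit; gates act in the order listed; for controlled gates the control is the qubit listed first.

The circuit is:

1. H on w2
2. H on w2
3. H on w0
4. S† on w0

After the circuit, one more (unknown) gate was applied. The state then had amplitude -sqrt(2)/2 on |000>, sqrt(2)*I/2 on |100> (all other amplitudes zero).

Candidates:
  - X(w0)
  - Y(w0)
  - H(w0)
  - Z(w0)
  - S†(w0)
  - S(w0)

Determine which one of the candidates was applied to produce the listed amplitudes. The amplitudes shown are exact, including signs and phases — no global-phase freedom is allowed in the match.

The unique candidate consistent with the amplitudes is Y(w0).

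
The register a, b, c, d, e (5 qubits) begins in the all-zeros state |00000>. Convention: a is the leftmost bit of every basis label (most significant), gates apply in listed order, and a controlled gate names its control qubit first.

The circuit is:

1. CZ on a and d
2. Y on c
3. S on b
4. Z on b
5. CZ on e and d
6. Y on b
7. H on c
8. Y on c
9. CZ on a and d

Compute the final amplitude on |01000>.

The final state's coefficient on |01000> equals -sqrt(2)*I/2.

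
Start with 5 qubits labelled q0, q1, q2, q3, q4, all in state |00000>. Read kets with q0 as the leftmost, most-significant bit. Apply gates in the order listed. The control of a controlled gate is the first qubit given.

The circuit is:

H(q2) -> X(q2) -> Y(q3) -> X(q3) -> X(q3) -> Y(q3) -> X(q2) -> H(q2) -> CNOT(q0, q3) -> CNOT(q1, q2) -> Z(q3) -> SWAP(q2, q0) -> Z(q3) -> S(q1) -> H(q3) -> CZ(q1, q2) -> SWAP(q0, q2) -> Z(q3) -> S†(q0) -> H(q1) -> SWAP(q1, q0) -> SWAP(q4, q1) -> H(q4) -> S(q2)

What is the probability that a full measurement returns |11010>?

A full measurement returns |11010> with probability 0. Key observation: gates 1-8 undo each other exactly, leaving only the rest of the circuit to track.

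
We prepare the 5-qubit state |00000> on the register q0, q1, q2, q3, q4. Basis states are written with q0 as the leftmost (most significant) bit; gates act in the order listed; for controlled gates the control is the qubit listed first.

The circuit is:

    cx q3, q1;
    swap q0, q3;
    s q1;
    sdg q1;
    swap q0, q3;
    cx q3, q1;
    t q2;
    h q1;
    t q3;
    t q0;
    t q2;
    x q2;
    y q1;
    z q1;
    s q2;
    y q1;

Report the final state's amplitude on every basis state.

After the circuit, the state carries amplitude -sqrt(2)*I/2 on |00100>, sqrt(2)*I/2 on |01100>, and 0 on every other basis state. Key observation: gates 1-6 undo each other exactly, leaving only the rest of the circuit to track.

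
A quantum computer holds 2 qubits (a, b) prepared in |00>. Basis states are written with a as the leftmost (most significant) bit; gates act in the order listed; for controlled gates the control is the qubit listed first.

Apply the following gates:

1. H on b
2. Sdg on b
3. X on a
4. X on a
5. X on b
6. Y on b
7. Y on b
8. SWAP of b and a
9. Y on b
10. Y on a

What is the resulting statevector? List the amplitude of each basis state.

The resulting statevector has amplitude 0 on |00>, sqrt(2)/2 on |01>, 0 on |10>, sqrt(2)*I/2 on |11>. Key observation: the block from step 3 through step 4 cancels to the identity and can be dropped.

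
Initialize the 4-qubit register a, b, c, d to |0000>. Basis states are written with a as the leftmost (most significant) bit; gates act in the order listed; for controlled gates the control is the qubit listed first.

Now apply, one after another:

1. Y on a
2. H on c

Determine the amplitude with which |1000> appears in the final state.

The amplitude on |1000> is sqrt(2)*I/2.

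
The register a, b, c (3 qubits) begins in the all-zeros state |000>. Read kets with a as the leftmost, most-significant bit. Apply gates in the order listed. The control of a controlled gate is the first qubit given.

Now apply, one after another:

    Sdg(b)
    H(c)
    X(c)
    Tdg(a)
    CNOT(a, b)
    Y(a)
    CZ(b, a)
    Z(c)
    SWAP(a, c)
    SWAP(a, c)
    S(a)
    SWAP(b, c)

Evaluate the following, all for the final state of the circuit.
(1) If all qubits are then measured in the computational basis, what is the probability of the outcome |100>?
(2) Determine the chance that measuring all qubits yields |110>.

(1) Outcome |100> occurs with probability 1/2. Key observation: the block from step 9 through step 10 cancels to the identity and can be dropped.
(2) Outcome |110> occurs with probability 1/2.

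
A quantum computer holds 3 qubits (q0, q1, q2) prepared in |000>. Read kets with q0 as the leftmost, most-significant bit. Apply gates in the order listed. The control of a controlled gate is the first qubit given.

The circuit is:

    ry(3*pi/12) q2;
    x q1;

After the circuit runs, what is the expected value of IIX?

The expectation value of IIX is sqrt(2)/2.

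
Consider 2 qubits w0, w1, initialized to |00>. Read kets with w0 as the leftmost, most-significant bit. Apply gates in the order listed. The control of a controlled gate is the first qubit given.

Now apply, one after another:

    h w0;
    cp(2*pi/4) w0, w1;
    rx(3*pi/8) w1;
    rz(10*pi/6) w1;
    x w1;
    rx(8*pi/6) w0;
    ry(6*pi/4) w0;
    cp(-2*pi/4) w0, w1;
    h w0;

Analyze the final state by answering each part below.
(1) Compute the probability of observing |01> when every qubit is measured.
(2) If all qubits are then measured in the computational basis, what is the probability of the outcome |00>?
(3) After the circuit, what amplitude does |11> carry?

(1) Outcome |01> occurs with probability sqrt(2 - sqrt(2))/8 + 1/4.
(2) Outcome |00> occurs with probability 1/4 - sqrt(2 - sqrt(2))/8.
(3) The final state's coefficient on |11> equals -(sqrt(2) + sqrt(6)*I)*exp(I*pi/6)*cos(3*pi/16)/4.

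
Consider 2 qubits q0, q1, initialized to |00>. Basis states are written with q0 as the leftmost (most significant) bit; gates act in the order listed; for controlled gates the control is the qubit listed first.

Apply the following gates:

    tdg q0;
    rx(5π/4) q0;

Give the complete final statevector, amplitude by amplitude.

The resulting statevector has amplitude -sqrt(2 - sqrt(2))/2 on |00>, 0 on |01>, -I*sqrt(sqrt(2) + 2)/2 on |10>, 0 on |11>.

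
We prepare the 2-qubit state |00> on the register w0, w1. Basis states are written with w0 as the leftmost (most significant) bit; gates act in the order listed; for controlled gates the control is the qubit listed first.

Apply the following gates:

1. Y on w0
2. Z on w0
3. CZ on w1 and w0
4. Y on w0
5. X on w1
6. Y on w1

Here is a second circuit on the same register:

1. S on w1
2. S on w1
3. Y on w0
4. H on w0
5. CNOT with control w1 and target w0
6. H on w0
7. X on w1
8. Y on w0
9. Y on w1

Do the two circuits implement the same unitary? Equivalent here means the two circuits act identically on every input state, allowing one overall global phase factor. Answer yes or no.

No: there is an input state on which the two circuits produce genuinely different outputs (not merely differing by a phase).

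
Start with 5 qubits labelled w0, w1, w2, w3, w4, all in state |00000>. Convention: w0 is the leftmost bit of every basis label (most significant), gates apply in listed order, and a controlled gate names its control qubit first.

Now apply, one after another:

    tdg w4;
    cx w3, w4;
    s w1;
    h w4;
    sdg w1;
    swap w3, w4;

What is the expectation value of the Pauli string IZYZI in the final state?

In the final state, IZYZI has expectation 0.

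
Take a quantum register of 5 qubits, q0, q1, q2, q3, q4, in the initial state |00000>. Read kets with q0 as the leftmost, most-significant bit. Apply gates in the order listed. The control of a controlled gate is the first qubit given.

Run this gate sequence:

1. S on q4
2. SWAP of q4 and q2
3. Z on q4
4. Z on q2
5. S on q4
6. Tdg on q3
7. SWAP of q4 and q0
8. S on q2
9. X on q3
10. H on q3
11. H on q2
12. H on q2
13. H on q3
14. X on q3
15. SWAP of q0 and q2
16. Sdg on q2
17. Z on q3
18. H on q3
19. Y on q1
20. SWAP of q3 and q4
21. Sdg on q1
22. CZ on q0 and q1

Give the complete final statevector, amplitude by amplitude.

The final amplitudes are sqrt(2)/2 on |01000>, sqrt(2)/2 on |01001>, and 0 on every other basis state. Key observation: steps 9-14 multiply out to the identity, so the circuit reduces to the remaining gates.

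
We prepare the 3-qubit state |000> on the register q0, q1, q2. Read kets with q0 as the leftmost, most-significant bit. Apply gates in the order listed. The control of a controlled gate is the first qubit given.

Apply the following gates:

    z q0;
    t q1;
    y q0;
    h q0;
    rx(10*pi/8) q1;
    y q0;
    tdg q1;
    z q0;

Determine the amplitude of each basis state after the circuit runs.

After the circuit, the state carries amplitude sqrt(4 - 2*sqrt(2))/4 on |000>, 0 on |001>, sqrt(2*sqrt(2) + 4)*exp(I*pi/4)/4 on |010>, 0 on |011>, -sqrt(4 - 2*sqrt(2))/4 on |100>, 0 on |101>, -sqrt(2*sqrt(2) + 4)*exp(I*pi/4)/4 on |110>, 0 on |111>.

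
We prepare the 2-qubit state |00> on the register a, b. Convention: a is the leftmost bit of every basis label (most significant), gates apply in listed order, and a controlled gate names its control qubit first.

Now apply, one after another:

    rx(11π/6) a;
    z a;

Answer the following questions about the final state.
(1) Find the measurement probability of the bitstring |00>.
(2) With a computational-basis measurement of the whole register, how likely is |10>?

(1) A full measurement returns |00> with probability sqrt(3)/4 + 1/2.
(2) Outcome |10> occurs with probability 1/2 - sqrt(3)/4.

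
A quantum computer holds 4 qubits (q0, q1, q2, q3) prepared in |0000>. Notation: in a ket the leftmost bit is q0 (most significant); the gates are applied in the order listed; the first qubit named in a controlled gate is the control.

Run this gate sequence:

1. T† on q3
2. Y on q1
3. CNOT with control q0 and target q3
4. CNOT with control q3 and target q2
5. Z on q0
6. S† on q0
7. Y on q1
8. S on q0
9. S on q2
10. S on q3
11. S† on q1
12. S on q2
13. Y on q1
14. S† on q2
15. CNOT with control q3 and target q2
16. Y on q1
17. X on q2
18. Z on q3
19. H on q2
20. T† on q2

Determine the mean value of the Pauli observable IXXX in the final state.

In the final state, IXXX has expectation 0.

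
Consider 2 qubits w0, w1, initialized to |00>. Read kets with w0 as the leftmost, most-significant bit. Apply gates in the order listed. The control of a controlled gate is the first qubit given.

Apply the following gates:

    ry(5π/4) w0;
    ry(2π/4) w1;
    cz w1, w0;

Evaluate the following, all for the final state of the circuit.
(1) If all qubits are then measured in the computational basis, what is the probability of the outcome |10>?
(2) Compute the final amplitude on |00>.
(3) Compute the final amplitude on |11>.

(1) The probability of measuring |10> is sqrt(2)/8 + 1/4.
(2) The final state's coefficient on |00> equals -sqrt(4 - 2*sqrt(2))/4.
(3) The amplitude on |11> is -sqrt(2*sqrt(2) + 4)/4.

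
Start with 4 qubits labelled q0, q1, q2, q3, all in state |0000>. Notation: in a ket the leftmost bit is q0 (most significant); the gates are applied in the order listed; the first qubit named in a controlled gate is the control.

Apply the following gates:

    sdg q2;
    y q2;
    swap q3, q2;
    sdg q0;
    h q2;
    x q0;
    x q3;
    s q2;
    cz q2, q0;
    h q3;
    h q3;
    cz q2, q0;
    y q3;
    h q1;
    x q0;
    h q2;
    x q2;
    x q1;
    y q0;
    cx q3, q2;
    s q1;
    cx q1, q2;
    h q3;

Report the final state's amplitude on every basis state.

After the circuit, the state carries amplitude 0 on |0000>, 0 on |0001>, 0 on |0010>, 0 on |0011>, 0 on |0100>, 0 on |0101>, 0 on |0110>, 0 on |0111>, 1/4 - I/4 on |1000>, -1/4 + I/4 on |1001>, -1/4 - I/4 on |1010>, 1/4 + I/4 on |1011>, 1/4 - I/4 on |1100>, -1/4 + I/4 on |1101>, 1/4 + I/4 on |1110>, -1/4 - I/4 on |1111>. Key observation: gates 9-12 undo each other exactly, leaving only the rest of the circuit to track.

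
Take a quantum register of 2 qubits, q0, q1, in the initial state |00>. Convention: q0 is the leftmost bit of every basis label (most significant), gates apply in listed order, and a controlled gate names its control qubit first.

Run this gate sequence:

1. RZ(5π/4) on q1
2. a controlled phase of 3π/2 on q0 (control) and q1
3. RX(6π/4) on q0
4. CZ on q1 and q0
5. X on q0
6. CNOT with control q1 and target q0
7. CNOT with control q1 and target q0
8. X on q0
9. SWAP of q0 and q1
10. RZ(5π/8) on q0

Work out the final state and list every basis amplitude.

The resulting statevector has amplitude sqrt(2)*exp(I*pi/16)/2 on |00>, sqrt(2)*exp(9*I*pi/16)/2 on |01>, 0 on |10>, 0 on |11>.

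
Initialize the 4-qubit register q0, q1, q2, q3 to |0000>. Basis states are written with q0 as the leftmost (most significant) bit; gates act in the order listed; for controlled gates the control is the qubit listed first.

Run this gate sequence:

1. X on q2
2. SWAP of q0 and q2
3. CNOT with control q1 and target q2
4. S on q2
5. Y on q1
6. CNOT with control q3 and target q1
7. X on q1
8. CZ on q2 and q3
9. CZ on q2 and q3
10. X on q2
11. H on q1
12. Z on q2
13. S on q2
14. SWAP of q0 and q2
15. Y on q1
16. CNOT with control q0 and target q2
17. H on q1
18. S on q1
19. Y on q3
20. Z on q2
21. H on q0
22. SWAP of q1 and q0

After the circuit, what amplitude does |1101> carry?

The amplitude on |1101> is -sqrt(2)*I/2. Key observation: gates 8-9 undo each other exactly, leaving only the rest of the circuit to track.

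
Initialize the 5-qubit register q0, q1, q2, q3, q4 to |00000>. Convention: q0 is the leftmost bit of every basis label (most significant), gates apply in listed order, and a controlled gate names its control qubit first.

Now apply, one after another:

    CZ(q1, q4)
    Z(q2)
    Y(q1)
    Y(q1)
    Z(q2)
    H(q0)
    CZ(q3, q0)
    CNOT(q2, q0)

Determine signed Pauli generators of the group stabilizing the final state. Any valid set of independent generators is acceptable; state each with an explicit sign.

One valid set of independent stabilizer generators is +XIIII, +IZIII, +IIZII, +IIIZI, +IIIIZ (any independent generating set of the same group is equally correct). Key observation: the block from step 2 through step 5 cancels to the identity and can be dropped.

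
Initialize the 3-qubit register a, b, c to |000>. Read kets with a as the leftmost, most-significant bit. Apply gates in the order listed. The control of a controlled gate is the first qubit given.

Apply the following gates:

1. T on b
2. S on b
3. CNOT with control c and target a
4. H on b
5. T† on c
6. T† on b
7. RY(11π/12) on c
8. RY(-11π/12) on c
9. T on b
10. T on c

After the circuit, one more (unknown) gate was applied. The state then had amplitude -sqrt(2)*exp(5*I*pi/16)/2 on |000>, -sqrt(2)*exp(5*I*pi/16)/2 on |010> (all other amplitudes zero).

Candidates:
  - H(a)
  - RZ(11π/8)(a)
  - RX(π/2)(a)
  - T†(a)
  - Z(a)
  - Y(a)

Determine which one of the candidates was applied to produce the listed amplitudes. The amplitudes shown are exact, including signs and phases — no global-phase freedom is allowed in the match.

The unique candidate consistent with the amplitudes is RZ(11π/8)(a). Key observation: the block from step 5 through step 10 cancels to the identity and can be dropped.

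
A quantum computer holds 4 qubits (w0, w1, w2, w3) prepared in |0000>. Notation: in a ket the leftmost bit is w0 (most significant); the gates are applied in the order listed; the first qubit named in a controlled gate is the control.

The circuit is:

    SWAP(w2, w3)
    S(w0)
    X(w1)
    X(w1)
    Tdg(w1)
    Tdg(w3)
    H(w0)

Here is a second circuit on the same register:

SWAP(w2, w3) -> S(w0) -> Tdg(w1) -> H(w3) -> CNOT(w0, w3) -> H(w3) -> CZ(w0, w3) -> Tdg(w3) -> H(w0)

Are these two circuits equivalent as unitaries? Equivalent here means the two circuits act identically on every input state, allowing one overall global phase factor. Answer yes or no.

Yes, they are equivalent — the unitaries differ by at most a global phase.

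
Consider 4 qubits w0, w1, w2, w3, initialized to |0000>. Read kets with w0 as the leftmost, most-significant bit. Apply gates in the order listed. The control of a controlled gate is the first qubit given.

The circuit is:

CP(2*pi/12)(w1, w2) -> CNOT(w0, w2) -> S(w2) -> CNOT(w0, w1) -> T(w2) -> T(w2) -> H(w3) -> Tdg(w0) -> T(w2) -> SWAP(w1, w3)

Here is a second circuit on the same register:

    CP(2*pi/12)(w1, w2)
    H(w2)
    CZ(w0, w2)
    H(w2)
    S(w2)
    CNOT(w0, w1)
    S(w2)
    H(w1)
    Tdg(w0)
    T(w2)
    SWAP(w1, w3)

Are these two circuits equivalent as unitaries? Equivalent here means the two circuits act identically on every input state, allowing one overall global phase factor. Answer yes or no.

No — the two circuits implement different unitaries, even allowing a global phase.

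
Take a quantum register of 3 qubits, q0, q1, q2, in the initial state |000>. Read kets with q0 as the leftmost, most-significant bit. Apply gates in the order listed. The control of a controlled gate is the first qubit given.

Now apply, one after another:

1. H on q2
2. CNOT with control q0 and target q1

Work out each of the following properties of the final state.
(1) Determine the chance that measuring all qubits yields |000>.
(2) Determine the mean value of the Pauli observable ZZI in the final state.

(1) A full measurement returns |000> with probability 1/2.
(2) In the final state, ZZI has expectation 1.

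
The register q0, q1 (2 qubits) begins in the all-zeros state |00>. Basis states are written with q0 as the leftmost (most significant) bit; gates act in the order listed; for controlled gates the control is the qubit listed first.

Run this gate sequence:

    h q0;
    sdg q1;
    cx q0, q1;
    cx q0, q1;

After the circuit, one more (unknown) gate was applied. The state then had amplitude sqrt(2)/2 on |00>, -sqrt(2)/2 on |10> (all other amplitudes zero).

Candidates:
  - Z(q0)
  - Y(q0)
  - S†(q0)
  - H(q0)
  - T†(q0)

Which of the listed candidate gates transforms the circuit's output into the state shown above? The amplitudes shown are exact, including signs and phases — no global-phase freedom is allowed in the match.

The unique candidate consistent with the amplitudes is Z(q0). Key observation: the block from step 3 through step 4 cancels to the identity and can be dropped.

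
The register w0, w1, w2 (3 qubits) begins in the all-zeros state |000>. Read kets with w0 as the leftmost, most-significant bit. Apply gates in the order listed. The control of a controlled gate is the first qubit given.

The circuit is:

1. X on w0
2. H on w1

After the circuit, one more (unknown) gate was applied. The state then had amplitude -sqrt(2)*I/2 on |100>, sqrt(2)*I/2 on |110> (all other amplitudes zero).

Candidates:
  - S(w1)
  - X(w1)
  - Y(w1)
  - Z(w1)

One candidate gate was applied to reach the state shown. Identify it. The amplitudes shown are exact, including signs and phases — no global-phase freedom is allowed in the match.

It was Y(w1) that produced the state shown.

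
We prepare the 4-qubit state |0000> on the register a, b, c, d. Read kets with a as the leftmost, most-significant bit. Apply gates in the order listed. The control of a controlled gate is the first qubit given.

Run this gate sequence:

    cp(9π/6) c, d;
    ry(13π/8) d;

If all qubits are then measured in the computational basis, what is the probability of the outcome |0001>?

Outcome |0001> occurs with probability sin(3*pi/16)**2.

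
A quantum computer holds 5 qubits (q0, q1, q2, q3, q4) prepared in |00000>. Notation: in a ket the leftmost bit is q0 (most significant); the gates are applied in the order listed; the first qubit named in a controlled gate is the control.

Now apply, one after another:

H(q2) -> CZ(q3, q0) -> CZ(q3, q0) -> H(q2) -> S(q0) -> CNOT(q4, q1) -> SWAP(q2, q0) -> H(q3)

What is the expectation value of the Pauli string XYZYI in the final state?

The observable XYZYI averages to 0. Key observation: steps 1-4 multiply out to the identity, so the circuit reduces to the remaining gates.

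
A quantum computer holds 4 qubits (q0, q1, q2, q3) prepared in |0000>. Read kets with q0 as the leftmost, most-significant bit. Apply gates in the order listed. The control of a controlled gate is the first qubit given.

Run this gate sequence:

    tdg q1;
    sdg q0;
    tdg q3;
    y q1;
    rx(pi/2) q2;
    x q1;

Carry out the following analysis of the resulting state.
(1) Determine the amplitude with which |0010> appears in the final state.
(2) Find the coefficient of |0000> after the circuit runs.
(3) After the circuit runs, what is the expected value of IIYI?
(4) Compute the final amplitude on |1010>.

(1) |0010> carries amplitude sqrt(2)/2 in the final state.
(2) The final state's coefficient on |0000> equals sqrt(2)*I/2.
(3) The observable IIYI averages to -1.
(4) The amplitude on |1010> is 0.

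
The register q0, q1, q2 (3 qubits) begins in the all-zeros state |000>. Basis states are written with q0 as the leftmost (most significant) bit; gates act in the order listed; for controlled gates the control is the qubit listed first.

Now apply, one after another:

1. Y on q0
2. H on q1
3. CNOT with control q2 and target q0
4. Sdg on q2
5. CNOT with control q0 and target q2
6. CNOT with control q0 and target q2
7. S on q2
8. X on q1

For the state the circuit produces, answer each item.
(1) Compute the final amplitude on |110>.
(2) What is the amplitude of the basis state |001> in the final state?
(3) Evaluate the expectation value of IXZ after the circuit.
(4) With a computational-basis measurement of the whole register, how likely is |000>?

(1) The final state's coefficient on |110> equals sqrt(2)*I/2. Key observation: gates 4-7 undo each other exactly, leaving only the rest of the circuit to track.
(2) The amplitude on |001> is 0.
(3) The observable IXZ averages to 1.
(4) Outcome |000> occurs with probability 0.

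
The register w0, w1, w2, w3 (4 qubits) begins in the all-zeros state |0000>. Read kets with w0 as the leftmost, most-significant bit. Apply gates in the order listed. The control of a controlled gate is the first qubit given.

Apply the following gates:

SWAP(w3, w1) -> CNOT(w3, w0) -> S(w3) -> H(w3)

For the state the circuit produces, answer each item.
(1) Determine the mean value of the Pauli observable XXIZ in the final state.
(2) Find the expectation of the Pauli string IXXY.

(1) The observable XXIZ averages to 0.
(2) The expectation value of IXXY is 0.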